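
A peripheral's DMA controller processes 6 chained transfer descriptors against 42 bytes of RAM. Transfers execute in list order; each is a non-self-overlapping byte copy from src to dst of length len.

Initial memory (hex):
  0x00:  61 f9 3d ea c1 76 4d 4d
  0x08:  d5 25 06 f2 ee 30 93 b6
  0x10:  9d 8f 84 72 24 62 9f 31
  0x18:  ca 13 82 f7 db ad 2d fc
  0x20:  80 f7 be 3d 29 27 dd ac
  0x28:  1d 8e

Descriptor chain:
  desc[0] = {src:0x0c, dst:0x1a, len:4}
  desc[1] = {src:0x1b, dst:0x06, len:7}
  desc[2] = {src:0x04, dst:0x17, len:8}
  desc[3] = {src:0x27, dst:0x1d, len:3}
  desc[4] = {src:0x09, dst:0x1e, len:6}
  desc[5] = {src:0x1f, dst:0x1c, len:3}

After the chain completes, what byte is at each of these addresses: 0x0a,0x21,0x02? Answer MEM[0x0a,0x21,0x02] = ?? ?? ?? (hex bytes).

#0 dst[0x1a+4] := {0xee,0x30,0x93,0xb6}
#1 dst[0x06+7] := {0x30,0x93,0xb6,0x2d,0xfc,0x80,0xf7}
#2 dst[0x17+8] := {0xc1,0x76,0x30,0x93,0xb6,0x2d,0xfc,0x80}
#3 dst[0x1d+3] := {0xac,0x1d,0x8e}
#4 dst[0x1e+6] := {0x2d,0xfc,0x80,0xf7,0x30,0x93}
#5 dst[0x1c+3] := {0xfc,0x80,0xf7}
query mem[0x0a]=0xfc, mem[0x21]=0xf7, mem[0x02]=0x3d

MEM[0x0a,0x21,0x02] = fc f7 3d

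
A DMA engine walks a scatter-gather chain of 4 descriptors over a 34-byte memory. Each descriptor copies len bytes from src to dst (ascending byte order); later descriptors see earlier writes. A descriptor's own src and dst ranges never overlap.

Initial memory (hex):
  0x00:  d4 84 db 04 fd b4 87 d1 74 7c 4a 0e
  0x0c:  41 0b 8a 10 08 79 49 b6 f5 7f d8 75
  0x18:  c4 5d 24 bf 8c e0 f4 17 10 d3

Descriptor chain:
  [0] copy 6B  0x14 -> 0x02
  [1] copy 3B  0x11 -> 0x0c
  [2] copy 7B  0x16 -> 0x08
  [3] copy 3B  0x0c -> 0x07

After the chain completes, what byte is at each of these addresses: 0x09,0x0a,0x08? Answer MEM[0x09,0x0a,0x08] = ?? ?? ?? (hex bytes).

MEM[0x09,0x0a,0x08] = 8c c4 bf

D0: mem[0x02..0x07] <- [f5 7f d8 75 c4 5d]
D1: mem[0x0c..0x0e] <- [79 49 b6]
D2: mem[0x08..0x0e] <- [d8 75 c4 5d 24 bf 8c]
D3: mem[0x07..0x09] <- [24 bf 8c]
query mem[0x09]=0x8c, mem[0x0a]=0xc4, mem[0x08]=0xbf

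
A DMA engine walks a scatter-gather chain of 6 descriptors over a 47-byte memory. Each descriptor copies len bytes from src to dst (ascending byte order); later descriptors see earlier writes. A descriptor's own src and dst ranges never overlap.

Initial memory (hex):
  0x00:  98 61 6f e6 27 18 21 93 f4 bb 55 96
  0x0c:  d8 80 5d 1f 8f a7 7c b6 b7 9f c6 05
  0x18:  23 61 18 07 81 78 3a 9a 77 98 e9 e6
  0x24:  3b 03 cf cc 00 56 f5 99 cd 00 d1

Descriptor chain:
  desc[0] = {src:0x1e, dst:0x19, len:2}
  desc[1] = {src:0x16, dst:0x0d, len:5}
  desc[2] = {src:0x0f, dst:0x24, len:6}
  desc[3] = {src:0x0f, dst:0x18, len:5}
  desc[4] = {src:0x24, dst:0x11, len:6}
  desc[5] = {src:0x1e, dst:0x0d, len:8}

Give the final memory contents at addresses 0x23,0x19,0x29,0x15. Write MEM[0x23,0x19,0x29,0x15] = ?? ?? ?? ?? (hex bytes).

[0] 0x1e->0x19 len=2 : 3a 9a
[1] 0x16->0x0d len=5 : c6 05 23 3a 9a
[2] 0x0f->0x24 len=6 : 23 3a 9a 7c b6 b7
[3] 0x0f->0x18 len=5 : 23 3a 9a 7c b6
[4] 0x24->0x11 len=6 : 23 3a 9a 7c b6 b7
[5] 0x1e->0x0d len=8 : 3a 9a 77 98 e9 e6 23 3a
query mem[0x23]=0xe6, mem[0x19]=0x3a, mem[0x29]=0xb7, mem[0x15]=0xb6

MEM[0x23,0x19,0x29,0x15] = e6 3a b7 b6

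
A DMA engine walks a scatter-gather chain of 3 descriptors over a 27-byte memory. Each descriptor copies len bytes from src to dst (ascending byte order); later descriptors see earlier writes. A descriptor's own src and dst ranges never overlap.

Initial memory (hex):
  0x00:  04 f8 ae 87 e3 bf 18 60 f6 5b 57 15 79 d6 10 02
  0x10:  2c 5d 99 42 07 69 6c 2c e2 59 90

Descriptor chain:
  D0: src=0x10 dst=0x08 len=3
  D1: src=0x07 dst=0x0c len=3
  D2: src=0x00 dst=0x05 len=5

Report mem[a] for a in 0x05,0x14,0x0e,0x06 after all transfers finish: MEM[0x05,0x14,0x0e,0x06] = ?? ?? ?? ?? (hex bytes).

MEM[0x05,0x14,0x0e,0x06] = 04 07 5d f8

  after D0: wrote 3B at 0x08 = 2c5d99
  after D1: wrote 3B at 0x0c = 602c5d
  after D2: wrote 5B at 0x05 = 04f8ae87e3
query mem[0x05]=0x04, mem[0x14]=0x07, mem[0x0e]=0x5d, mem[0x06]=0xf8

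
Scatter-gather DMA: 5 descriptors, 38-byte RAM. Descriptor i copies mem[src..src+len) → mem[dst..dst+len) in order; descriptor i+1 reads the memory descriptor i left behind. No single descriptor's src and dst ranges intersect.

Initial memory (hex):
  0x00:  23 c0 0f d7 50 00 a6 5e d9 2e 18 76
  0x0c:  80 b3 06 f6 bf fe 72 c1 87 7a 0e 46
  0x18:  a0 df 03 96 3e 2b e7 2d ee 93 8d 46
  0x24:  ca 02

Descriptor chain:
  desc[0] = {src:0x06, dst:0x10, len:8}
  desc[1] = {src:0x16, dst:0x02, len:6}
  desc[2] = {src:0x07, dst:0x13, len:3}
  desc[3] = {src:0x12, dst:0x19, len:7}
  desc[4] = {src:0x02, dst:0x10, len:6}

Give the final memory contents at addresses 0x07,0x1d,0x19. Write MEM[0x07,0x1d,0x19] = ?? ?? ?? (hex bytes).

D0: mem[0x10..0x17] <- [a6 5e d9 2e 18 76 80 b3]
D1: mem[0x02..0x07] <- [80 b3 a0 df 03 96]
D2: mem[0x13..0x15] <- [96 d9 2e]
D3: mem[0x19..0x1f] <- [d9 96 d9 2e 80 b3 a0]
D4: mem[0x10..0x15] <- [80 b3 a0 df 03 96]
query mem[0x07]=0x96, mem[0x1d]=0x80, mem[0x19]=0xd9

MEM[0x07,0x1d,0x19] = 96 80 d9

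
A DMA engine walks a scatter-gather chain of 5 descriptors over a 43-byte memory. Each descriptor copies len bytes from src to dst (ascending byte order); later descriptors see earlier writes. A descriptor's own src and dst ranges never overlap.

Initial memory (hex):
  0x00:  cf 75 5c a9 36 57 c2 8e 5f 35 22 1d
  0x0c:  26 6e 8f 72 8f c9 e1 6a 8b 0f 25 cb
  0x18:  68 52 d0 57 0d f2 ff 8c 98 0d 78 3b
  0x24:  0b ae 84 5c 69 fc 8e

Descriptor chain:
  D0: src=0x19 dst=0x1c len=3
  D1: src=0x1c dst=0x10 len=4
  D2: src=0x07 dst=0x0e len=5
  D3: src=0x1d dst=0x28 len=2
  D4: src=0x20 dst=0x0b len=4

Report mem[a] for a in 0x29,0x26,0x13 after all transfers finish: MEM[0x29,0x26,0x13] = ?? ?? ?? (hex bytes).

#0 dst[0x1c+3] := {0x52,0xd0,0x57}
#1 dst[0x10+4] := {0x52,0xd0,0x57,0x8c}
#2 dst[0x0e+5] := {0x8e,0x5f,0x35,0x22,0x1d}
#3 dst[0x28+2] := {0xd0,0x57}
#4 dst[0x0b+4] := {0x98,0x0d,0x78,0x3b}
query mem[0x29]=0x57, mem[0x26]=0x84, mem[0x13]=0x8c

MEM[0x29,0x26,0x13] = 57 84 8c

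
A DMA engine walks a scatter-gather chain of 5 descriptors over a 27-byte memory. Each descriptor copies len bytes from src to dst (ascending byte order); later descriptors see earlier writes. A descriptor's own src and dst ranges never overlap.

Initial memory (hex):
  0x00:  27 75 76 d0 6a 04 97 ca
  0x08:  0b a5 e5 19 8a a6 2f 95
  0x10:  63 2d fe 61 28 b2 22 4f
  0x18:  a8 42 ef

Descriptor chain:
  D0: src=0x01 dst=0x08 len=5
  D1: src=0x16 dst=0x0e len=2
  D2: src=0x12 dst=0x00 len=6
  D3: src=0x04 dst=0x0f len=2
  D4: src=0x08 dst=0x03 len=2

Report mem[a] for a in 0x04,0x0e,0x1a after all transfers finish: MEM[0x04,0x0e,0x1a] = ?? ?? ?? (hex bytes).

MEM[0x04,0x0e,0x1a] = 76 22 ef

#0 dst[0x08+5] := {0x75,0x76,0xd0,0x6a,0x04}
#1 dst[0x0e+2] := {0x22,0x4f}
#2 dst[0x00+6] := {0xfe,0x61,0x28,0xb2,0x22,0x4f}
#3 dst[0x0f+2] := {0x22,0x4f}
#4 dst[0x03+2] := {0x75,0x76}
query mem[0x04]=0x76, mem[0x0e]=0x22, mem[0x1a]=0xef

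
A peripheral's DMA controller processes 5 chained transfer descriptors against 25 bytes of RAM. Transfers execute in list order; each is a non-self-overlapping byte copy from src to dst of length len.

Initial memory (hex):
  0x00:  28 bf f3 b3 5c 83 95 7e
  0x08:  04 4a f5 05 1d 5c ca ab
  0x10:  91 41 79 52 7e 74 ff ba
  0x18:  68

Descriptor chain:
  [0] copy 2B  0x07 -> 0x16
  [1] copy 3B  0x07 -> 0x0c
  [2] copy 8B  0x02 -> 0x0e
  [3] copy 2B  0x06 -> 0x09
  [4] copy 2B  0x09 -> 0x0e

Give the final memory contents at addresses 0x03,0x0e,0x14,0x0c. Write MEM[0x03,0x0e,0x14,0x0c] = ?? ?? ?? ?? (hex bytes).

MEM[0x03,0x0e,0x14,0x0c] = b3 95 04 7e

[0] 0x07->0x16 len=2 : 7e 04
[1] 0x07->0x0c len=3 : 7e 04 4a
[2] 0x02->0x0e len=8 : f3 b3 5c 83 95 7e 04 4a
[3] 0x06->0x09 len=2 : 95 7e
[4] 0x09->0x0e len=2 : 95 7e
query mem[0x03]=0xb3, mem[0x0e]=0x95, mem[0x14]=0x04, mem[0x0c]=0x7e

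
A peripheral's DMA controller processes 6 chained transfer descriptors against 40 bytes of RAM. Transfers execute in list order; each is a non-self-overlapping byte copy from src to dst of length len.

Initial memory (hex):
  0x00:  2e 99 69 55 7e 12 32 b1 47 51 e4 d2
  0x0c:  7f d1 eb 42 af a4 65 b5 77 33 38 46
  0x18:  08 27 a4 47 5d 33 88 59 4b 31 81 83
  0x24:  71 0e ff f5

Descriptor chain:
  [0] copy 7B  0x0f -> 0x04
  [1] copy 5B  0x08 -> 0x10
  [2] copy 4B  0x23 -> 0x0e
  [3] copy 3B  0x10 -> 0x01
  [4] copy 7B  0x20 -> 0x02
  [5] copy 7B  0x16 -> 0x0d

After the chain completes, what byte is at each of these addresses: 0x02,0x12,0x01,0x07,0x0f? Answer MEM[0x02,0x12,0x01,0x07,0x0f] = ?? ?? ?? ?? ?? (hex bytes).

MEM[0x02,0x12,0x01,0x07,0x0f] = 4b 47 0e 0e 08

  after D0: wrote 7B at 0x04 = 42afa465b57733
  after D1: wrote 5B at 0x10 = b57733d27f
  after D2: wrote 4B at 0x0e = 83710eff
  after D3: wrote 3B at 0x01 = 0eff33
  after D4: wrote 7B at 0x02 = 4b318183710eff
  after D5: wrote 7B at 0x0d = 38460827a4475d
query mem[0x02]=0x4b, mem[0x12]=0x47, mem[0x01]=0x0e, mem[0x07]=0x0e, mem[0x0f]=0x08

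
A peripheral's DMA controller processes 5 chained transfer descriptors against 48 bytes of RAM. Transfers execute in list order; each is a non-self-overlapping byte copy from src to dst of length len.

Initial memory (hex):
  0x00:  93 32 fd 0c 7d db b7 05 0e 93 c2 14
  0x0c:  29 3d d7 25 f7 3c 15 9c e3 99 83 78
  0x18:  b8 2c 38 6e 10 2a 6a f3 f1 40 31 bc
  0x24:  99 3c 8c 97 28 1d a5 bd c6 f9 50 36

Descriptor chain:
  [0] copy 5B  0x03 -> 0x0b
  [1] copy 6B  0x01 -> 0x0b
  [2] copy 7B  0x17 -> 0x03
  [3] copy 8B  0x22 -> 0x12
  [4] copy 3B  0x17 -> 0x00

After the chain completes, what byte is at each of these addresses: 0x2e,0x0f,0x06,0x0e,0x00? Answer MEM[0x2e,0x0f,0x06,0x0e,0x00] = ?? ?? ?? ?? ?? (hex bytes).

[0] 0x03->0x0b len=5 : 0c 7d db b7 05
[1] 0x01->0x0b len=6 : 32 fd 0c 7d db b7
[2] 0x17->0x03 len=7 : 78 b8 2c 38 6e 10 2a
[3] 0x22->0x12 len=8 : 31 bc 99 3c 8c 97 28 1d
[4] 0x17->0x00 len=3 : 97 28 1d
query mem[0x2e]=0x50, mem[0x0f]=0xdb, mem[0x06]=0x38, mem[0x0e]=0x7d, mem[0x00]=0x97

MEM[0x2e,0x0f,0x06,0x0e,0x00] = 50 db 38 7d 97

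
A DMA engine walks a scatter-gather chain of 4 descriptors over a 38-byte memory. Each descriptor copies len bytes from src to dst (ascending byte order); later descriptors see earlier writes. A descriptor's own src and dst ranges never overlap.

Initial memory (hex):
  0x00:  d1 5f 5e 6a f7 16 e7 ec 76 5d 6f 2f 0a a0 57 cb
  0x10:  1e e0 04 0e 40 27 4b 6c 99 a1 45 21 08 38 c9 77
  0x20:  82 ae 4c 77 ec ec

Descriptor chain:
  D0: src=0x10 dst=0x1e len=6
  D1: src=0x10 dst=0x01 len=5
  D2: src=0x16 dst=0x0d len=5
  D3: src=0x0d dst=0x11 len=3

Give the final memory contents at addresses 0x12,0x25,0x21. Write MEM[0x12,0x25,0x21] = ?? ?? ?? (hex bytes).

MEM[0x12,0x25,0x21] = 6c ec 0e

#0 dst[0x1e+6] := {0x1e,0xe0,0x04,0x0e,0x40,0x27}
#1 dst[0x01+5] := {0x1e,0xe0,0x04,0x0e,0x40}
#2 dst[0x0d+5] := {0x4b,0x6c,0x99,0xa1,0x45}
#3 dst[0x11+3] := {0x4b,0x6c,0x99}
query mem[0x12]=0x6c, mem[0x25]=0xec, mem[0x21]=0x0e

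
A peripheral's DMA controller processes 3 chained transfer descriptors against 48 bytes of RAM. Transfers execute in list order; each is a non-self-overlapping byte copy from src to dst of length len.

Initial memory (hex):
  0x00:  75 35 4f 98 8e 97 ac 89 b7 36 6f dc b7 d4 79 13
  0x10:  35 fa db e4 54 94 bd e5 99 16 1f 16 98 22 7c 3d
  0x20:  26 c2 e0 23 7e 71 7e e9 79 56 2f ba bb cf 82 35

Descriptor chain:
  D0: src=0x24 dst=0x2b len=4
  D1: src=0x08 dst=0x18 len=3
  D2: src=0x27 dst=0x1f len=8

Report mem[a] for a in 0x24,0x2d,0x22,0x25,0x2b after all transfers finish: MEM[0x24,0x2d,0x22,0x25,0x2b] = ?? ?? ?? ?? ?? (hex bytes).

#0 dst[0x2b+4] := {0x7e,0x71,0x7e,0xe9}
#1 dst[0x18+3] := {0xb7,0x36,0x6f}
#2 dst[0x1f+8] := {0xe9,0x79,0x56,0x2f,0x7e,0x71,0x7e,0xe9}
query mem[0x24]=0x71, mem[0x2d]=0x7e, mem[0x22]=0x2f, mem[0x25]=0x7e, mem[0x2b]=0x7e

MEM[0x24,0x2d,0x22,0x25,0x2b] = 71 7e 2f 7e 7e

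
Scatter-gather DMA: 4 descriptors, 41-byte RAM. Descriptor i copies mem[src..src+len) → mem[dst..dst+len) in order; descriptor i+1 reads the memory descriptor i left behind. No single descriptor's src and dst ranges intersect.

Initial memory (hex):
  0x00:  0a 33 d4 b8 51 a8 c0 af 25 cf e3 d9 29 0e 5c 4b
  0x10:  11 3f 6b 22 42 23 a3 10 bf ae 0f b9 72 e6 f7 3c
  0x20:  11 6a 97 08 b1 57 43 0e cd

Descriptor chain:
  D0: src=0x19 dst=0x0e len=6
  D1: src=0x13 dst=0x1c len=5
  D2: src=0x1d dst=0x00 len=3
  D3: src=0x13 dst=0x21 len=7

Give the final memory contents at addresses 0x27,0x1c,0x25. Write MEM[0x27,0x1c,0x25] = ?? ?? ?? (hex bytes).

#0 dst[0x0e+6] := {0xae,0x0f,0xb9,0x72,0xe6,0xf7}
#1 dst[0x1c+5] := {0xf7,0x42,0x23,0xa3,0x10}
#2 dst[0x00+3] := {0x42,0x23,0xa3}
#3 dst[0x21+7] := {0xf7,0x42,0x23,0xa3,0x10,0xbf,0xae}
query mem[0x27]=0xae, mem[0x1c]=0xf7, mem[0x25]=0x10

MEM[0x27,0x1c,0x25] = ae f7 10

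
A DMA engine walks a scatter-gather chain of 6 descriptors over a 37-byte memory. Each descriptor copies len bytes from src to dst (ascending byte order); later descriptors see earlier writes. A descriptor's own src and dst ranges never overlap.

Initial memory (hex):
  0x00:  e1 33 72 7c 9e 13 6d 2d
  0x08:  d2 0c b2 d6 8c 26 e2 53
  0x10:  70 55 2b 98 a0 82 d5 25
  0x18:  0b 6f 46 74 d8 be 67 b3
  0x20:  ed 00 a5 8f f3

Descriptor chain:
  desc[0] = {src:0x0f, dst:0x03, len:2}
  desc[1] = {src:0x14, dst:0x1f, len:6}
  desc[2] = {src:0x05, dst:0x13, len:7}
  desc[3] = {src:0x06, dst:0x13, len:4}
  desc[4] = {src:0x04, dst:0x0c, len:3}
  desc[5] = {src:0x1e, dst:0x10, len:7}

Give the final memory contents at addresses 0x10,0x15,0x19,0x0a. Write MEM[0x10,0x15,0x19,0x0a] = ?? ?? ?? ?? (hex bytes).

[0] 0x0f->0x03 len=2 : 53 70
[1] 0x14->0x1f len=6 : a0 82 d5 25 0b 6f
[2] 0x05->0x13 len=7 : 13 6d 2d d2 0c b2 d6
[3] 0x06->0x13 len=4 : 6d 2d d2 0c
[4] 0x04->0x0c len=3 : 70 13 6d
[5] 0x1e->0x10 len=7 : 67 a0 82 d5 25 0b 6f
query mem[0x10]=0x67, mem[0x15]=0x0b, mem[0x19]=0xd6, mem[0x0a]=0xb2

MEM[0x10,0x15,0x19,0x0a] = 67 0b d6 b2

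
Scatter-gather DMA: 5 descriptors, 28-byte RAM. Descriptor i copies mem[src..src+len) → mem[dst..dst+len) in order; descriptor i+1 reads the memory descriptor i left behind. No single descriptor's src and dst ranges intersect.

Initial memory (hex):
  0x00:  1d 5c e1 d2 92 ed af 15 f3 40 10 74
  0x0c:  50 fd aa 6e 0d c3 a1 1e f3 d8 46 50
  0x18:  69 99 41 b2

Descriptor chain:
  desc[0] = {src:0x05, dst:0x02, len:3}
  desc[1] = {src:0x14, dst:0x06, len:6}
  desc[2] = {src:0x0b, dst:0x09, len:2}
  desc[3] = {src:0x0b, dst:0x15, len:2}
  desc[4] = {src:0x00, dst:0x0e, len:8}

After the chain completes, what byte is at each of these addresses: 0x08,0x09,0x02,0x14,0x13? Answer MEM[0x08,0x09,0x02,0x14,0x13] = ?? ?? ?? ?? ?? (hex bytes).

MEM[0x08,0x09,0x02,0x14,0x13] = 46 99 ed f3 ed

[0] 0x05->0x02 len=3 : ed af 15
[1] 0x14->0x06 len=6 : f3 d8 46 50 69 99
[2] 0x0b->0x09 len=2 : 99 50
[3] 0x0b->0x15 len=2 : 99 50
[4] 0x00->0x0e len=8 : 1d 5c ed af 15 ed f3 d8
query mem[0x08]=0x46, mem[0x09]=0x99, mem[0x02]=0xed, mem[0x14]=0xf3, mem[0x13]=0xed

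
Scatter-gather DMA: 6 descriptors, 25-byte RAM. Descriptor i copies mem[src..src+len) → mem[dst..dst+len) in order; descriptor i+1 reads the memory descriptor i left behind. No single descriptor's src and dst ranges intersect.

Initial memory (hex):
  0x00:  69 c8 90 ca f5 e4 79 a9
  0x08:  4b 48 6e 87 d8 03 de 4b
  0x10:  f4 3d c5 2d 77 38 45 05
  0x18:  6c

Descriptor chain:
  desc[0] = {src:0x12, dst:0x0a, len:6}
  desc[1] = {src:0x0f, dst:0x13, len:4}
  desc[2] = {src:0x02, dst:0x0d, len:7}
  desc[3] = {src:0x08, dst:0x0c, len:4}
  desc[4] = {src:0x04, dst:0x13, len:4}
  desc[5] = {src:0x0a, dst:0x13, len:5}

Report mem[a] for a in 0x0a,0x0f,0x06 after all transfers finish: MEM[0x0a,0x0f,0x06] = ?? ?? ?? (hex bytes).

[0] 0x12->0x0a len=6 : c5 2d 77 38 45 05
[1] 0x0f->0x13 len=4 : 05 f4 3d c5
[2] 0x02->0x0d len=7 : 90 ca f5 e4 79 a9 4b
[3] 0x08->0x0c len=4 : 4b 48 c5 2d
[4] 0x04->0x13 len=4 : f5 e4 79 a9
[5] 0x0a->0x13 len=5 : c5 2d 4b 48 c5
query mem[0x0a]=0xc5, mem[0x0f]=0x2d, mem[0x06]=0x79

MEM[0x0a,0x0f,0x06] = c5 2d 79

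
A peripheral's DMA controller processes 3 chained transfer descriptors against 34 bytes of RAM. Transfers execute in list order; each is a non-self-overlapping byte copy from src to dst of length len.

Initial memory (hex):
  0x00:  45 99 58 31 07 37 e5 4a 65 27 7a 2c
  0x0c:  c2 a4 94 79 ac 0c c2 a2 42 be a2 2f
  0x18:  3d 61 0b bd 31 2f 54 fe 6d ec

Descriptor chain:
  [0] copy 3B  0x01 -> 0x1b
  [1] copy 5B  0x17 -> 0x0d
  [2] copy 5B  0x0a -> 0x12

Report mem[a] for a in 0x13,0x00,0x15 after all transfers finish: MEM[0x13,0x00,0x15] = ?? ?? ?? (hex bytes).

MEM[0x13,0x00,0x15] = 2c 45 2f

D0: mem[0x1b..0x1d] <- [99 58 31]
D1: mem[0x0d..0x11] <- [2f 3d 61 0b 99]
D2: mem[0x12..0x16] <- [7a 2c c2 2f 3d]
query mem[0x13]=0x2c, mem[0x00]=0x45, mem[0x15]=0x2f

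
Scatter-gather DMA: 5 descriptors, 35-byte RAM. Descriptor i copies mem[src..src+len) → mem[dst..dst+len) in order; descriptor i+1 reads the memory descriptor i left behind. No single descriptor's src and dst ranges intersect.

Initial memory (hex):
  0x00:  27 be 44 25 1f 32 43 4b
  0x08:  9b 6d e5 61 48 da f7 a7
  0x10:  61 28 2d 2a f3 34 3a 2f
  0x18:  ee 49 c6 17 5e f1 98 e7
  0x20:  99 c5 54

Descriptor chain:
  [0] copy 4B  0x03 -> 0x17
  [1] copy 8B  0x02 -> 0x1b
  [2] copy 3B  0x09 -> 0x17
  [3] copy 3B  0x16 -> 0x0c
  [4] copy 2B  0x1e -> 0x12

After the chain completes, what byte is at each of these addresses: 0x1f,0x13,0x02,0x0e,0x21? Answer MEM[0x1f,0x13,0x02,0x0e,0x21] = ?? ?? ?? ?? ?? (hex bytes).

[0] 0x03->0x17 len=4 : 25 1f 32 43
[1] 0x02->0x1b len=8 : 44 25 1f 32 43 4b 9b 6d
[2] 0x09->0x17 len=3 : 6d e5 61
[3] 0x16->0x0c len=3 : 3a 6d e5
[4] 0x1e->0x12 len=2 : 32 43
query mem[0x1f]=0x43, mem[0x13]=0x43, mem[0x02]=0x44, mem[0x0e]=0xe5, mem[0x21]=0x9b

MEM[0x1f,0x13,0x02,0x0e,0x21] = 43 43 44 e5 9b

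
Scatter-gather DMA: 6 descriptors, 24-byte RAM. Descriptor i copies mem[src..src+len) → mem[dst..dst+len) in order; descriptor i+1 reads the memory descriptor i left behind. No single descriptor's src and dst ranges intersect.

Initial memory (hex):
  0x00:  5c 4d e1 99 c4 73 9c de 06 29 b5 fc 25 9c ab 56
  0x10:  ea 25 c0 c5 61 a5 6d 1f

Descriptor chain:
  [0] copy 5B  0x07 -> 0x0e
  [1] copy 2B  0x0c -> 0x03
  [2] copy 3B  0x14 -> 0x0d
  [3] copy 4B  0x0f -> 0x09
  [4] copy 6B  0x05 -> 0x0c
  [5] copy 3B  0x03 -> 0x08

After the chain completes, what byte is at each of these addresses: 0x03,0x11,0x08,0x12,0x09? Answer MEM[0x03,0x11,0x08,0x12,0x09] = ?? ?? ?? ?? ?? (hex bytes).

#0 dst[0x0e+5] := {0xde,0x06,0x29,0xb5,0xfc}
#1 dst[0x03+2] := {0x25,0x9c}
#2 dst[0x0d+3] := {0x61,0xa5,0x6d}
#3 dst[0x09+4] := {0x6d,0x29,0xb5,0xfc}
#4 dst[0x0c+6] := {0x73,0x9c,0xde,0x06,0x6d,0x29}
#5 dst[0x08+3] := {0x25,0x9c,0x73}
query mem[0x03]=0x25, mem[0x11]=0x29, mem[0x08]=0x25, mem[0x12]=0xfc, mem[0x09]=0x9c

MEM[0x03,0x11,0x08,0x12,0x09] = 25 29 25 fc 9c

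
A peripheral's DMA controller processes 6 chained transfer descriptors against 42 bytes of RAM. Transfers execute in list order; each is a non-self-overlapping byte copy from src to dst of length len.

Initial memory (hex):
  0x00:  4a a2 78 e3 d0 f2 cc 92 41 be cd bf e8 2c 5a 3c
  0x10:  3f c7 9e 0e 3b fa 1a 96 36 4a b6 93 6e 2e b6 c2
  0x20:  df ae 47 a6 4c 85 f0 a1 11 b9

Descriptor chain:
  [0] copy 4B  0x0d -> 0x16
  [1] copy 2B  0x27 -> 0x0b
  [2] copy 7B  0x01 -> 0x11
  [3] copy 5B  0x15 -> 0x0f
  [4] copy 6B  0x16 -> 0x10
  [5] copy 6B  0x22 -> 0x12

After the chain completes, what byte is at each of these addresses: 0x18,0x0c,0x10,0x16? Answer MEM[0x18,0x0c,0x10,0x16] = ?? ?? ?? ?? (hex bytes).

MEM[0x18,0x0c,0x10,0x16] = 3c 11 cc f0

#0 dst[0x16+4] := {0x2c,0x5a,0x3c,0x3f}
#1 dst[0x0b+2] := {0xa1,0x11}
#2 dst[0x11+7] := {0xa2,0x78,0xe3,0xd0,0xf2,0xcc,0x92}
#3 dst[0x0f+5] := {0xf2,0xcc,0x92,0x3c,0x3f}
#4 dst[0x10+6] := {0xcc,0x92,0x3c,0x3f,0xb6,0x93}
#5 dst[0x12+6] := {0x47,0xa6,0x4c,0x85,0xf0,0xa1}
query mem[0x18]=0x3c, mem[0x0c]=0x11, mem[0x10]=0xcc, mem[0x16]=0xf0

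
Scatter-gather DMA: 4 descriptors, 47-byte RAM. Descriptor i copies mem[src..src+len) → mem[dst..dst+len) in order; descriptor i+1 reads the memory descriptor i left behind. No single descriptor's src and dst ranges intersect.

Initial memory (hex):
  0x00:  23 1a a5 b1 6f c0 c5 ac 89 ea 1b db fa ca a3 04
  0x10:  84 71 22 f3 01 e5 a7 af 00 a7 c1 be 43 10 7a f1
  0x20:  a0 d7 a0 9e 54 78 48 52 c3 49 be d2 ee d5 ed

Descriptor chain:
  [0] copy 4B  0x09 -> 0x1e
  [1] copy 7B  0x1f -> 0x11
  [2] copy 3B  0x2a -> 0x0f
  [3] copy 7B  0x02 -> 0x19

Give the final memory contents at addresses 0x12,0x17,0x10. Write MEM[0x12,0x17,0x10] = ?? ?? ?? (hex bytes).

MEM[0x12,0x17,0x10] = db 78 d2

  after D0: wrote 4B at 0x1e = ea1bdbfa
  after D1: wrote 7B at 0x11 = 1bdbfaa09e5478
  after D2: wrote 3B at 0x0f = bed2ee
  after D3: wrote 7B at 0x19 = a5b16fc0c5ac89
query mem[0x12]=0xdb, mem[0x17]=0x78, mem[0x10]=0xd2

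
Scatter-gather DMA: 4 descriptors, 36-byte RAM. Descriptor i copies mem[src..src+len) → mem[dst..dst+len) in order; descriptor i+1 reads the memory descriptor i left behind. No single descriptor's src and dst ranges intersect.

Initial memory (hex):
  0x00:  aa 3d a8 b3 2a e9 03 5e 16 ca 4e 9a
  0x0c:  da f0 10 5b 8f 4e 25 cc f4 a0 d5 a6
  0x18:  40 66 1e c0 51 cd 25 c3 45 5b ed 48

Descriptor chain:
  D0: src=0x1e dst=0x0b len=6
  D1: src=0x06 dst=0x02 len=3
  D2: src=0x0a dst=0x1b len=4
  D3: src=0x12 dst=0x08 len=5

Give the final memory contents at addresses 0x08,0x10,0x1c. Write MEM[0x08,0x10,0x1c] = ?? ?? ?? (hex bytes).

  after D0: wrote 6B at 0x0b = 25c3455bed48
  after D1: wrote 3B at 0x02 = 035e16
  after D2: wrote 4B at 0x1b = 4e25c345
  after D3: wrote 5B at 0x08 = 25ccf4a0d5
query mem[0x08]=0x25, mem[0x10]=0x48, mem[0x1c]=0x25

MEM[0x08,0x10,0x1c] = 25 48 25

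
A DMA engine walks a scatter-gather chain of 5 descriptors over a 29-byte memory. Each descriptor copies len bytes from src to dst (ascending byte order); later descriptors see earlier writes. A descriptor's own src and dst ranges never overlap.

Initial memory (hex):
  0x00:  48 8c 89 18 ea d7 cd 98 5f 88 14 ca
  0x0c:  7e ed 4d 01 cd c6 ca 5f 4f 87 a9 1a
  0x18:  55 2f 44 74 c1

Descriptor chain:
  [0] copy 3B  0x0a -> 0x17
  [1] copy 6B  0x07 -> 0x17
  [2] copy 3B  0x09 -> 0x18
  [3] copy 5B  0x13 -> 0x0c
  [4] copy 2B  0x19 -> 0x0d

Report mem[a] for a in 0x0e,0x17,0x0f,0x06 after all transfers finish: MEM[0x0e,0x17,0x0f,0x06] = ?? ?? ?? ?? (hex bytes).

  after D0: wrote 3B at 0x17 = 14ca7e
  after D1: wrote 6B at 0x17 = 985f8814ca7e
  after D2: wrote 3B at 0x18 = 8814ca
  after D3: wrote 5B at 0x0c = 5f4f87a998
  after D4: wrote 2B at 0x0d = 14ca
query mem[0x0e]=0xca, mem[0x17]=0x98, mem[0x0f]=0xa9, mem[0x06]=0xcd

MEM[0x0e,0x17,0x0f,0x06] = ca 98 a9 cd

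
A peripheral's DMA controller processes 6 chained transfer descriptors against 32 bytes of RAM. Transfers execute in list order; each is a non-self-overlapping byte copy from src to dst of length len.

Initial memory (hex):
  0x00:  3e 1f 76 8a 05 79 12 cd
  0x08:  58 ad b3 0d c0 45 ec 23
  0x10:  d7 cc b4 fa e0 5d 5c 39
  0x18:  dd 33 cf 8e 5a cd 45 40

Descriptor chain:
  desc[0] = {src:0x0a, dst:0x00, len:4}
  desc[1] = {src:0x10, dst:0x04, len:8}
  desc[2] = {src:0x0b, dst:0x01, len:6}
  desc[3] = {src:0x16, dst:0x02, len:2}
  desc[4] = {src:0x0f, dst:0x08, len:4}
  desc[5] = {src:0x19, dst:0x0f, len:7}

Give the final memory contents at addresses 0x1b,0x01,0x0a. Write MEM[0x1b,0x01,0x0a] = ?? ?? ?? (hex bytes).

#0 dst[0x00+4] := {0xb3,0x0d,0xc0,0x45}
#1 dst[0x04+8] := {0xd7,0xcc,0xb4,0xfa,0xe0,0x5d,0x5c,0x39}
#2 dst[0x01+6] := {0x39,0xc0,0x45,0xec,0x23,0xd7}
#3 dst[0x02+2] := {0x5c,0x39}
#4 dst[0x08+4] := {0x23,0xd7,0xcc,0xb4}
#5 dst[0x0f+7] := {0x33,0xcf,0x8e,0x5a,0xcd,0x45,0x40}
query mem[0x1b]=0x8e, mem[0x01]=0x39, mem[0x0a]=0xcc

MEM[0x1b,0x01,0x0a] = 8e 39 cc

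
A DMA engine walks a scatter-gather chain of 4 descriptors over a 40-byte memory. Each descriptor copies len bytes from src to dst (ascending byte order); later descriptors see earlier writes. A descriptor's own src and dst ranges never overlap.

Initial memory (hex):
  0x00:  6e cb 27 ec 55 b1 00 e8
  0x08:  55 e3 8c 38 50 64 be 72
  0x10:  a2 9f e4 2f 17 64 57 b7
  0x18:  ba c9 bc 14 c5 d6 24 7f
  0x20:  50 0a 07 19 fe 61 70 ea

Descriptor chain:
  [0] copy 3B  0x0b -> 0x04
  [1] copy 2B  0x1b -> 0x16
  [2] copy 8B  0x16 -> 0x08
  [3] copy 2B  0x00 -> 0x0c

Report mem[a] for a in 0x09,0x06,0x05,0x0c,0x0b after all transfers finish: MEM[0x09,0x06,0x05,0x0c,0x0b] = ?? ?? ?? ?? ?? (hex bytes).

MEM[0x09,0x06,0x05,0x0c,0x0b] = c5 64 50 6e c9

#0 dst[0x04+3] := {0x38,0x50,0x64}
#1 dst[0x16+2] := {0x14,0xc5}
#2 dst[0x08+8] := {0x14,0xc5,0xba,0xc9,0xbc,0x14,0xc5,0xd6}
#3 dst[0x0c+2] := {0x6e,0xcb}
query mem[0x09]=0xc5, mem[0x06]=0x64, mem[0x05]=0x50, mem[0x0c]=0x6e, mem[0x0b]=0xc9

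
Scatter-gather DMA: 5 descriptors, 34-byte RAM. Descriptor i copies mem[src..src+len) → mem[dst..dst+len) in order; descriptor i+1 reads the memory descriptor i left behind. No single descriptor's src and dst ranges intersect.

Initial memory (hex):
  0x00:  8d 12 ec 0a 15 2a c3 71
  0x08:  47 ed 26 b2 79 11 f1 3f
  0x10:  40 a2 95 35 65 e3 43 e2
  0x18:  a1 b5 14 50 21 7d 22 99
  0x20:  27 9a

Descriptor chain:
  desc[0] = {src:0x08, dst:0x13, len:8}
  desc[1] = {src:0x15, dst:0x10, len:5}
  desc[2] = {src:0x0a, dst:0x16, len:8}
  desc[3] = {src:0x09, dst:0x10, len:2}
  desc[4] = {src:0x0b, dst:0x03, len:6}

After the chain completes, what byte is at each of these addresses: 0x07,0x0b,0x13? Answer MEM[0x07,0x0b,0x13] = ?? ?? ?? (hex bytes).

  after D0: wrote 8B at 0x13 = 47ed26b27911f13f
  after D1: wrote 5B at 0x10 = 26b27911f1
  after D2: wrote 8B at 0x16 = 26b27911f13f26b2
  after D3: wrote 2B at 0x10 = ed26
  after D4: wrote 6B at 0x03 = b27911f13fed
query mem[0x07]=0x3f, mem[0x0b]=0xb2, mem[0x13]=0x11

MEM[0x07,0x0b,0x13] = 3f b2 11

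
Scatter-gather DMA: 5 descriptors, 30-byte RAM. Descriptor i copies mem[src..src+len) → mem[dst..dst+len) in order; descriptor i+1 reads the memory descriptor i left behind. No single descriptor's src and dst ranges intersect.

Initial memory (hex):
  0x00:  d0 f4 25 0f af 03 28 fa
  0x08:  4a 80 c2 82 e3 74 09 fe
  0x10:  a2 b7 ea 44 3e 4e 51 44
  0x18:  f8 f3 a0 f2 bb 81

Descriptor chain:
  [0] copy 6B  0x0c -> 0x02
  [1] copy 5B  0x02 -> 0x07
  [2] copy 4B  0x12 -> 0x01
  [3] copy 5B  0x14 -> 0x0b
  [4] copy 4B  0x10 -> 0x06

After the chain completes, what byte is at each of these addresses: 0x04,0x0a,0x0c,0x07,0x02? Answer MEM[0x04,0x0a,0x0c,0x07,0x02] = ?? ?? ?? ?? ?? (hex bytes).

[0] 0x0c->0x02 len=6 : e3 74 09 fe a2 b7
[1] 0x02->0x07 len=5 : e3 74 09 fe a2
[2] 0x12->0x01 len=4 : ea 44 3e 4e
[3] 0x14->0x0b len=5 : 3e 4e 51 44 f8
[4] 0x10->0x06 len=4 : a2 b7 ea 44
query mem[0x04]=0x4e, mem[0x0a]=0xfe, mem[0x0c]=0x4e, mem[0x07]=0xb7, mem[0x02]=0x44

MEM[0x04,0x0a,0x0c,0x07,0x02] = 4e fe 4e b7 44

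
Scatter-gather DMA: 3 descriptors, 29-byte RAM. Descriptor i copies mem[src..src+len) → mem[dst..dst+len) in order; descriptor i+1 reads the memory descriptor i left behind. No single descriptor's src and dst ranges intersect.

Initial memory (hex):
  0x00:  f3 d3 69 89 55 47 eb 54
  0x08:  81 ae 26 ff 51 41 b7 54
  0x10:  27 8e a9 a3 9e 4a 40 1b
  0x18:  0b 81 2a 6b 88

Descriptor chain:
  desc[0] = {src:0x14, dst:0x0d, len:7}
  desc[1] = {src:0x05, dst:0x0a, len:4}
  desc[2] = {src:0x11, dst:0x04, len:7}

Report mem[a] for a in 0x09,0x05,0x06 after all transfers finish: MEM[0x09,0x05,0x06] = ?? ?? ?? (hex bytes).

  after D0: wrote 7B at 0x0d = 9e4a401b0b812a
  after D1: wrote 4B at 0x0a = 47eb5481
  after D2: wrote 7B at 0x04 = 0b812a9e4a401b
query mem[0x09]=0x40, mem[0x05]=0x81, mem[0x06]=0x2a

MEM[0x09,0x05,0x06] = 40 81 2a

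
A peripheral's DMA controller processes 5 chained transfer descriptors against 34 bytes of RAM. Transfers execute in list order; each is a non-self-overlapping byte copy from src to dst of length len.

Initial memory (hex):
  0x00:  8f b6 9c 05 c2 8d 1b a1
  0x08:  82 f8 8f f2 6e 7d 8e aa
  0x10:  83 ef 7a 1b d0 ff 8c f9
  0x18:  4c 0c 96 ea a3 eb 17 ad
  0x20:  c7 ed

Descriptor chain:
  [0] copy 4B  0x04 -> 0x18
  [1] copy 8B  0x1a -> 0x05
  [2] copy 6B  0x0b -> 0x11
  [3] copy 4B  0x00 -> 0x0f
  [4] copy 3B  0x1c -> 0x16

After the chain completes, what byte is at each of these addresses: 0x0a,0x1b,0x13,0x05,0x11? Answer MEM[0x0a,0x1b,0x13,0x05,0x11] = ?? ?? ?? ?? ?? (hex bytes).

MEM[0x0a,0x1b,0x13,0x05,0x11] = ad a1 7d 1b 9c

D0: mem[0x18..0x1b] <- [c2 8d 1b a1]
D1: mem[0x05..0x0c] <- [1b a1 a3 eb 17 ad c7 ed]
D2: mem[0x11..0x16] <- [c7 ed 7d 8e aa 83]
D3: mem[0x0f..0x12] <- [8f b6 9c 05]
D4: mem[0x16..0x18] <- [a3 eb 17]
query mem[0x0a]=0xad, mem[0x1b]=0xa1, mem[0x13]=0x7d, mem[0x05]=0x1b, mem[0x11]=0x9c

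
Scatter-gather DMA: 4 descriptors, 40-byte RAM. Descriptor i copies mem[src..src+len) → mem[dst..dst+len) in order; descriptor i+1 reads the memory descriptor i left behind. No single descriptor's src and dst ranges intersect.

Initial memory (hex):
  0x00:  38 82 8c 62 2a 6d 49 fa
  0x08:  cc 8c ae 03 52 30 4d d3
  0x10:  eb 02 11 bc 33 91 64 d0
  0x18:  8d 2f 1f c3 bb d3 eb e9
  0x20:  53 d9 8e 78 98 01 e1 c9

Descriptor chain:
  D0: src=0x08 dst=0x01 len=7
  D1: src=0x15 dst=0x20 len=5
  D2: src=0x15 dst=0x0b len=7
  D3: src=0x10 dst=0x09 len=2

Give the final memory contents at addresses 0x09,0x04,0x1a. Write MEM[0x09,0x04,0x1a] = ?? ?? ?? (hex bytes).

#0 dst[0x01+7] := {0xcc,0x8c,0xae,0x03,0x52,0x30,0x4d}
#1 dst[0x20+5] := {0x91,0x64,0xd0,0x8d,0x2f}
#2 dst[0x0b+7] := {0x91,0x64,0xd0,0x8d,0x2f,0x1f,0xc3}
#3 dst[0x09+2] := {0x1f,0xc3}
query mem[0x09]=0x1f, mem[0x04]=0x03, mem[0x1a]=0x1f

MEM[0x09,0x04,0x1a] = 1f 03 1f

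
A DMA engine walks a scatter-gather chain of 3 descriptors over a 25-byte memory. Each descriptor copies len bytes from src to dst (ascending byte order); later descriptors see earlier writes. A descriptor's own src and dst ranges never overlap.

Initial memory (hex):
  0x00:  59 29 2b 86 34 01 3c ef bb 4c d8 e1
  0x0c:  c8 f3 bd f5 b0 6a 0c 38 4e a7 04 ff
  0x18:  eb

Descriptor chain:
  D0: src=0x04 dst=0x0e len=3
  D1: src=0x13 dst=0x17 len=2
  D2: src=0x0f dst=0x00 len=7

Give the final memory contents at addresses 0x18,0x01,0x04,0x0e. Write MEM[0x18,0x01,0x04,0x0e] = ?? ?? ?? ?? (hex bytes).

MEM[0x18,0x01,0x04,0x0e] = 4e 3c 38 34

  after D0: wrote 3B at 0x0e = 34013c
  after D1: wrote 2B at 0x17 = 384e
  after D2: wrote 7B at 0x00 = 013c6a0c384ea7
query mem[0x18]=0x4e, mem[0x01]=0x3c, mem[0x04]=0x38, mem[0x0e]=0x34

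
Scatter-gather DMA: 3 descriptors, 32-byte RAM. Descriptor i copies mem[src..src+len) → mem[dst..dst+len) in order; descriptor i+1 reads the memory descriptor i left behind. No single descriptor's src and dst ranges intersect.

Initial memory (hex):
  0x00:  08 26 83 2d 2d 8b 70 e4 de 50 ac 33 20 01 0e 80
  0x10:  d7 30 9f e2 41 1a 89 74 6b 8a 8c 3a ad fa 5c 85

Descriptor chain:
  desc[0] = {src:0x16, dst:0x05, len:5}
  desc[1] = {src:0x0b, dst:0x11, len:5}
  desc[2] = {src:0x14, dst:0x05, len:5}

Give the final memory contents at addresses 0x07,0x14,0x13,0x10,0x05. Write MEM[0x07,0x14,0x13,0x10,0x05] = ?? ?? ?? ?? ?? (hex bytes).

MEM[0x07,0x14,0x13,0x10,0x05] = 89 0e 01 d7 0e

  after D0: wrote 5B at 0x05 = 89746b8a8c
  after D1: wrote 5B at 0x11 = 3320010e80
  after D2: wrote 5B at 0x05 = 0e8089746b
query mem[0x07]=0x89, mem[0x14]=0x0e, mem[0x13]=0x01, mem[0x10]=0xd7, mem[0x05]=0x0e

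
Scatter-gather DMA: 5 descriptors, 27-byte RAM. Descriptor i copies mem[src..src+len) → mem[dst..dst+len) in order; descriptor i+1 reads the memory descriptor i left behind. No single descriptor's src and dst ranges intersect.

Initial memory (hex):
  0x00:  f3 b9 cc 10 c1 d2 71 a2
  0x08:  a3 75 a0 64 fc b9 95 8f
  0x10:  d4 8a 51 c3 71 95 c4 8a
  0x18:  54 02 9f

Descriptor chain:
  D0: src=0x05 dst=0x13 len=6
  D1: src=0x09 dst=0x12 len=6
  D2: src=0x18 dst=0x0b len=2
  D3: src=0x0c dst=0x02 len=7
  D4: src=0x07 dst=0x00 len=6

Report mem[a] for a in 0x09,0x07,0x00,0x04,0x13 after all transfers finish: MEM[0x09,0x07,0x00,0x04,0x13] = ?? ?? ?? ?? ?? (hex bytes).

  after D0: wrote 6B at 0x13 = d271a2a375a0
  after D1: wrote 6B at 0x12 = 75a064fcb995
  after D2: wrote 2B at 0x0b = a002
  after D3: wrote 7B at 0x02 = 02b9958fd48a75
  after D4: wrote 6B at 0x00 = 8a7575a0a002
query mem[0x09]=0x75, mem[0x07]=0x8a, mem[0x00]=0x8a, mem[0x04]=0xa0, mem[0x13]=0xa0

MEM[0x09,0x07,0x00,0x04,0x13] = 75 8a 8a a0 a0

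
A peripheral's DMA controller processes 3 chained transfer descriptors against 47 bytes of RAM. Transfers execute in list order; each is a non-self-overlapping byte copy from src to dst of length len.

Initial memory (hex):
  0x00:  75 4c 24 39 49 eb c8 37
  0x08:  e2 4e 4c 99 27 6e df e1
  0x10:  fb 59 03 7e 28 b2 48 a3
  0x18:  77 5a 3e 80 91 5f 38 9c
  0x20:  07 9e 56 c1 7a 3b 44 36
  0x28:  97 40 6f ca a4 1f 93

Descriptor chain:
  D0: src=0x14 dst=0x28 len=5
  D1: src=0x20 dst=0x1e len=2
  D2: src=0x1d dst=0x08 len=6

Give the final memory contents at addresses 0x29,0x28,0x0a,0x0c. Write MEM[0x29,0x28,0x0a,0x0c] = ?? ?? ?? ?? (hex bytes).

[0] 0x14->0x28 len=5 : 28 b2 48 a3 77
[1] 0x20->0x1e len=2 : 07 9e
[2] 0x1d->0x08 len=6 : 5f 07 9e 07 9e 56
query mem[0x29]=0xb2, mem[0x28]=0x28, mem[0x0a]=0x9e, mem[0x0c]=0x9e

MEM[0x29,0x28,0x0a,0x0c] = b2 28 9e 9e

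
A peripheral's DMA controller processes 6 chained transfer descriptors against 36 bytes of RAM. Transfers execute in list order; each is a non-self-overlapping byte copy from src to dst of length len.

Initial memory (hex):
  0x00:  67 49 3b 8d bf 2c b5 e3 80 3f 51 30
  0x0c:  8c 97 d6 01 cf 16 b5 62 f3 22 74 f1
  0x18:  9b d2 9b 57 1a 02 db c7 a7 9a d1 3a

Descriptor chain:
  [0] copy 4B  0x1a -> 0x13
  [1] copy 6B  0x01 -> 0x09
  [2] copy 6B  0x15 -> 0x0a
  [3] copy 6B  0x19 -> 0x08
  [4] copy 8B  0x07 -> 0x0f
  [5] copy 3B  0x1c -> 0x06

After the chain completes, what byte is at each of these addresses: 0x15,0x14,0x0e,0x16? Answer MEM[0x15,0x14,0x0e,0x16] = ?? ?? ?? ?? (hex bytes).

MEM[0x15,0x14,0x0e,0x16] = db 02 d2 d2

[0] 0x1a->0x13 len=4 : 9b 57 1a 02
[1] 0x01->0x09 len=6 : 49 3b 8d bf 2c b5
[2] 0x15->0x0a len=6 : 1a 02 f1 9b d2 9b
[3] 0x19->0x08 len=6 : d2 9b 57 1a 02 db
[4] 0x07->0x0f len=8 : e3 d2 9b 57 1a 02 db d2
[5] 0x1c->0x06 len=3 : 1a 02 db
query mem[0x15]=0xdb, mem[0x14]=0x02, mem[0x0e]=0xd2, mem[0x16]=0xd2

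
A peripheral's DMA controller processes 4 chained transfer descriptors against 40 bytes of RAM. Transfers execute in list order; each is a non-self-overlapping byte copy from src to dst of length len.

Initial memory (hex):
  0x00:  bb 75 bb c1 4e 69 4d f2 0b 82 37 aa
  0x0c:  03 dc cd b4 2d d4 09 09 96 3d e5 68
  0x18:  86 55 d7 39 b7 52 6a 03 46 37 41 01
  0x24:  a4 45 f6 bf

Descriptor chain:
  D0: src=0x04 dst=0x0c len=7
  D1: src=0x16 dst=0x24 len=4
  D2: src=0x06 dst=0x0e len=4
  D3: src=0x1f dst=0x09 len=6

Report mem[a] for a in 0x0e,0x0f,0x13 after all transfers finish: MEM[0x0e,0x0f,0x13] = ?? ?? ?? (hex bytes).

  after D0: wrote 7B at 0x0c = 4e694df20b8237
  after D1: wrote 4B at 0x24 = e5688655
  after D2: wrote 4B at 0x0e = 4df20b82
  after D3: wrote 6B at 0x09 = 0346374101e5
query mem[0x0e]=0xe5, mem[0x0f]=0xf2, mem[0x13]=0x09

MEM[0x0e,0x0f,0x13] = e5 f2 09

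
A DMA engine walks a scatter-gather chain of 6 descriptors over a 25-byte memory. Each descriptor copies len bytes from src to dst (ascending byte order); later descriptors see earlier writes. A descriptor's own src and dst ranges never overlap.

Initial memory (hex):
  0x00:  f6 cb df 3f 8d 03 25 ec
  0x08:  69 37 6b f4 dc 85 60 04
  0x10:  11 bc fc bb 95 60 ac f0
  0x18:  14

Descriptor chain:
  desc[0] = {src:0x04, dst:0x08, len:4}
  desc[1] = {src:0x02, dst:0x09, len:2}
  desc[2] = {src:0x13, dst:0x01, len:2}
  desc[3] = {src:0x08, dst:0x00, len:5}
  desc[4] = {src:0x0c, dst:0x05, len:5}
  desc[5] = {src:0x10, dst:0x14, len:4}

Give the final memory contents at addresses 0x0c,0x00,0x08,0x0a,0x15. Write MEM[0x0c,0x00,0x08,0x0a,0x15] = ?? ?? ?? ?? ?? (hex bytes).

MEM[0x0c,0x00,0x08,0x0a,0x15] = dc 8d 04 3f bc

#0 dst[0x08+4] := {0x8d,0x03,0x25,0xec}
#1 dst[0x09+2] := {0xdf,0x3f}
#2 dst[0x01+2] := {0xbb,0x95}
#3 dst[0x00+5] := {0x8d,0xdf,0x3f,0xec,0xdc}
#4 dst[0x05+5] := {0xdc,0x85,0x60,0x04,0x11}
#5 dst[0x14+4] := {0x11,0xbc,0xfc,0xbb}
query mem[0x0c]=0xdc, mem[0x00]=0x8d, mem[0x08]=0x04, mem[0x0a]=0x3f, mem[0x15]=0xbc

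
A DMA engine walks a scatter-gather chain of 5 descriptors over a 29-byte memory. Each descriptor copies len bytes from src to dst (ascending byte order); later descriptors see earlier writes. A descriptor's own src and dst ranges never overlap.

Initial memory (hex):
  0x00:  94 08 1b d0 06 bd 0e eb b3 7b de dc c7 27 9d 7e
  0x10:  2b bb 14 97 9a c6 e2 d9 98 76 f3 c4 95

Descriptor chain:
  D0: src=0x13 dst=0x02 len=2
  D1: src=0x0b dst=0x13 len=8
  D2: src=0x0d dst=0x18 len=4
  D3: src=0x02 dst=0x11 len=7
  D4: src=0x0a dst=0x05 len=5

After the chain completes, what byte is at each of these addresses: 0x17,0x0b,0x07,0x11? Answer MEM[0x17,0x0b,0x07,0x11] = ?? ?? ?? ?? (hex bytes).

D0: mem[0x02..0x03] <- [97 9a]
D1: mem[0x13..0x1a] <- [dc c7 27 9d 7e 2b bb 14]
D2: mem[0x18..0x1b] <- [27 9d 7e 2b]
D3: mem[0x11..0x17] <- [97 9a 06 bd 0e eb b3]
D4: mem[0x05..0x09] <- [de dc c7 27 9d]
query mem[0x17]=0xb3, mem[0x0b]=0xdc, mem[0x07]=0xc7, mem[0x11]=0x97

MEM[0x17,0x0b,0x07,0x11] = b3 dc c7 97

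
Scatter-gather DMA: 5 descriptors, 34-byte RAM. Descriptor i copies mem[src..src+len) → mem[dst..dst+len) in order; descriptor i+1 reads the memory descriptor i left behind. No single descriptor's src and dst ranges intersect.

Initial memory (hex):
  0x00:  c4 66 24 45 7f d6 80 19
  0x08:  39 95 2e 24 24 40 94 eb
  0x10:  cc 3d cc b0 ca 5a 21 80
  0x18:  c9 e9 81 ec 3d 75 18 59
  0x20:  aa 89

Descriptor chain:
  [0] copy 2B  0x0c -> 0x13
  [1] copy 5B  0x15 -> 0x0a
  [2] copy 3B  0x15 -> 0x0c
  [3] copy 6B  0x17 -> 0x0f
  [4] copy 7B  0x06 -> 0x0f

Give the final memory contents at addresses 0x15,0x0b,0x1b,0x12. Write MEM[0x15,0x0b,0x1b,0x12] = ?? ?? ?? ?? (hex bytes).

#0 dst[0x13+2] := {0x24,0x40}
#1 dst[0x0a+5] := {0x5a,0x21,0x80,0xc9,0xe9}
#2 dst[0x0c+3] := {0x5a,0x21,0x80}
#3 dst[0x0f+6] := {0x80,0xc9,0xe9,0x81,0xec,0x3d}
#4 dst[0x0f+7] := {0x80,0x19,0x39,0x95,0x5a,0x21,0x5a}
query mem[0x15]=0x5a, mem[0x0b]=0x21, mem[0x1b]=0xec, mem[0x12]=0x95

MEM[0x15,0x0b,0x1b,0x12] = 5a 21 ec 95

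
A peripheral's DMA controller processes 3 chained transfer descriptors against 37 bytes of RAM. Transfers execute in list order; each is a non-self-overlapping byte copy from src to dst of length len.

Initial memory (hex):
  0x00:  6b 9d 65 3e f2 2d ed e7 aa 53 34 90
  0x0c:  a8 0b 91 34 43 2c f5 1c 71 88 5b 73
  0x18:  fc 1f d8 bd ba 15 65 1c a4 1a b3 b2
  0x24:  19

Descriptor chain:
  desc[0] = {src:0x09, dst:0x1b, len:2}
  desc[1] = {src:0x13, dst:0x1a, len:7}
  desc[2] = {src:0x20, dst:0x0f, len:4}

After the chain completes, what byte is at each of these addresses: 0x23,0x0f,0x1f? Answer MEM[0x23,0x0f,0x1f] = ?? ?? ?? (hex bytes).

#0 dst[0x1b+2] := {0x53,0x34}
#1 dst[0x1a+7] := {0x1c,0x71,0x88,0x5b,0x73,0xfc,0x1f}
#2 dst[0x0f+4] := {0x1f,0x1a,0xb3,0xb2}
query mem[0x23]=0xb2, mem[0x0f]=0x1f, mem[0x1f]=0xfc

MEM[0x23,0x0f,0x1f] = b2 1f fc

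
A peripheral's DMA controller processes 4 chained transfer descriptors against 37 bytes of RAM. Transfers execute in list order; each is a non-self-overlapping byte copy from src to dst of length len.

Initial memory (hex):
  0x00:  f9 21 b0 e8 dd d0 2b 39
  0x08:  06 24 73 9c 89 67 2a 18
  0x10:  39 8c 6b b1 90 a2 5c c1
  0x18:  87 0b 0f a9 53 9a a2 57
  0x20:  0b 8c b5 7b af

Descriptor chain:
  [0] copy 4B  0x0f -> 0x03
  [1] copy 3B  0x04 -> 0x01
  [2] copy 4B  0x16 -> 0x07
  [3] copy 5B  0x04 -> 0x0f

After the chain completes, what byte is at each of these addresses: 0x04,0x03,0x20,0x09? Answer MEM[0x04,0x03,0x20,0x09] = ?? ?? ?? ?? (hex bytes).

MEM[0x04,0x03,0x20,0x09] = 39 6b 0b 87

[0] 0x0f->0x03 len=4 : 18 39 8c 6b
[1] 0x04->0x01 len=3 : 39 8c 6b
[2] 0x16->0x07 len=4 : 5c c1 87 0b
[3] 0x04->0x0f len=5 : 39 8c 6b 5c c1
query mem[0x04]=0x39, mem[0x03]=0x6b, mem[0x20]=0x0b, mem[0x09]=0x87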